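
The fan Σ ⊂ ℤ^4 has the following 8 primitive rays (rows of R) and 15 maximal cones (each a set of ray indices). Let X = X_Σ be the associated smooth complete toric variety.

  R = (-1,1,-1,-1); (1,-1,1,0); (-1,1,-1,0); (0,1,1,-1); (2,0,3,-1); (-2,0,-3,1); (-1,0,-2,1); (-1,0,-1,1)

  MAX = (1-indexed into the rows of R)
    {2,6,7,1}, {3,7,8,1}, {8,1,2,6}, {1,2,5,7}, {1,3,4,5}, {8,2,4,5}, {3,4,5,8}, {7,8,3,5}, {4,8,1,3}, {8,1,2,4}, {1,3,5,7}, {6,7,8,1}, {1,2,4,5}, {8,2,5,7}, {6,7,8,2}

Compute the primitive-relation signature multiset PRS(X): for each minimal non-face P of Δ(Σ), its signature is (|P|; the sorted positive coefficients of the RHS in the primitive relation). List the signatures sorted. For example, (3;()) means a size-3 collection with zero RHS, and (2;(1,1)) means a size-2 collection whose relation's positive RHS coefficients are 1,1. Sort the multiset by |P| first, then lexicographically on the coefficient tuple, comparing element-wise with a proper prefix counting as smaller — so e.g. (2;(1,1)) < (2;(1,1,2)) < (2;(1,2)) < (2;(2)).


Primitive collections (7):

  P={2,3}:  v_{2} + v_{3} = 0  ⟹  sig = (2;())
  P={5,6}:  v_{5} + v_{6} = 0  ⟹  sig = (2;())
  P={4,7}:  v_{4} + v_{7} = v_{3}  ⟹  sig = (2;(1))
  P={4,6}:  v_{4} + v_{6} = v_{1} + v_{8}  ⟹  sig = (2;(1,1))
  P={3,6}:  v_{3} + v_{6} = v_{1} + v_{7} + v_{8}  ⟹  sig = (2;(1,1,1))
  P={1,5,8}:  v_{1} + v_{5} + v_{8} = v_{4}  ⟹  sig = (3;(1))
  P={1,2,7,8}:  v_{1} + v_{2} + v_{7} + v_{8} = v_{6}  ⟹  sig = (4;(1))

Signatures (|P|; sorted positive RHS coefficients), sorted:
{ (2;()) ×2,  (2;(1)),  (2;(1,1)),  (2;(1,1,1)),  (3;(1)),  (4;(1)) }


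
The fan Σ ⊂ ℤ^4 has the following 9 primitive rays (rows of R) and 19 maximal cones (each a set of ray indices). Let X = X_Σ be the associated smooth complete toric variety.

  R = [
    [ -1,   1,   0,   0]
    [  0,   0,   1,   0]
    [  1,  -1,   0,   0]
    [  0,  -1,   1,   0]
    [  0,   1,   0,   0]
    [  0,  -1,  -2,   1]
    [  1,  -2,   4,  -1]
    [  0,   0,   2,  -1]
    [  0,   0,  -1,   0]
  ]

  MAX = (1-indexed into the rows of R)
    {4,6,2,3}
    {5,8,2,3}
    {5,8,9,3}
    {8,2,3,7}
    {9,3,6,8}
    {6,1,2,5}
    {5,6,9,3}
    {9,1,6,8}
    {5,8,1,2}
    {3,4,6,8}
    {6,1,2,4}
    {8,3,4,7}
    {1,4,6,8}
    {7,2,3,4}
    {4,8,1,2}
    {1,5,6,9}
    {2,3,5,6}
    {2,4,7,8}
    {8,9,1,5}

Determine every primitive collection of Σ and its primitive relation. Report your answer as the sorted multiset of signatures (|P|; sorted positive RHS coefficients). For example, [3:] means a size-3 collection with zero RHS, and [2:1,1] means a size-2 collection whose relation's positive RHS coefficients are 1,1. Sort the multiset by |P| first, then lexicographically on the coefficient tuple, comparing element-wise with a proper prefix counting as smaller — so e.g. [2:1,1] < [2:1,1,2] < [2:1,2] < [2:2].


Δ(Σ) — 9 vertices, 11 min non-faces:

  • {1,3}:  v_{1} + v_{3} = 0 ; sig = [2:]
  • {2,9}:  v_{2} + v_{9} = 0 ; sig = [2:]
  • {4,5}:  v_{4} + v_{5} = v_{2} ; sig = [2:1]
  • {4,9}:  v_{4} + v_{9} = v_{6} + v_{8} ; sig = [2:1,1]
  • {1,7}:  v_{1} + v_{7} = v_{2} + v_{4} + v_{8} ; sig = [2:1,1,1]
  • {7,9}:  v_{7} + v_{9} = v_{3} + v_{4} + v_{8} ; sig = [2:1,1,1]
  • {5,7}:  v_{5} + v_{7} = 2·v_{2} + v_{3} + v_{8} ; sig = [2:1,1,2]
  • {6,7}:  v_{6} + v_{7} = v_{3} + 2·v_{4} ; sig = [2:1,2]
  • {5,6,8}:  v_{5} + v_{6} + v_{8} = 0 ; sig = [3:]
  • {2,6,8}:  v_{2} + v_{6} + v_{8} = v_{4} ; sig = [3:1]
  • {2,3,4,8}:  v_{2} + v_{3} + v_{4} + v_{8} = v_{7} ; sig = [4:1]

Sorted signature multiset PRS(X):
[[2:], [2:], [2:1], [2:1,1], [2:1,1,1], [2:1,1,1], [2:1,1,2], [2:1,2], [3:], [3:1], [4:1]]


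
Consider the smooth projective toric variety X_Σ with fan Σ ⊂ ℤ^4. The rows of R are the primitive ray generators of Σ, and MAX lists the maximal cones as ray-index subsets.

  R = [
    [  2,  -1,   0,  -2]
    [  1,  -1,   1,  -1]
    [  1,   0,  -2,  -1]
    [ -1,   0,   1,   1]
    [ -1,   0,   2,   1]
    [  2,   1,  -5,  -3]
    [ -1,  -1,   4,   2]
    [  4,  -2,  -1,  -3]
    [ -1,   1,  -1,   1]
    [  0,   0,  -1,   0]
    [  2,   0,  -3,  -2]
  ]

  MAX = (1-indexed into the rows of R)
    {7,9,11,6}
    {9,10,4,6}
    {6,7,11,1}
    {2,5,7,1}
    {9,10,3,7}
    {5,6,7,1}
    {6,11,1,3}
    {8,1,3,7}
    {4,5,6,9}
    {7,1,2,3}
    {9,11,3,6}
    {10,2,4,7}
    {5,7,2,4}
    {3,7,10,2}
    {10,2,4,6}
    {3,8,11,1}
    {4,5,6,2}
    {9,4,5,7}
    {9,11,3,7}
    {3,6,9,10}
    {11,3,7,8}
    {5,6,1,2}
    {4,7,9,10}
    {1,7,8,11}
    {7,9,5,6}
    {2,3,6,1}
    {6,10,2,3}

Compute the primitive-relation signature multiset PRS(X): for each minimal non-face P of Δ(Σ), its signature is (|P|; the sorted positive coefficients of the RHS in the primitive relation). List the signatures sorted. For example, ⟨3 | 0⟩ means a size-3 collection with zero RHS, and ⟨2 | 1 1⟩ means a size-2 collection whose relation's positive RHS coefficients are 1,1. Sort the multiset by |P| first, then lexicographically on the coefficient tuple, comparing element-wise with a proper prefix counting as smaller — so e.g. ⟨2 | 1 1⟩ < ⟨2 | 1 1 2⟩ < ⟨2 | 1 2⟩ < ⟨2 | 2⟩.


Minimal non-faces — 22 found among 11 rays, 27 max cones:

  P = {2,9}:  v_{2} + v_{9} = 0  →  sig = ⟨2 | 0⟩
  P = {3,5}:  v_{3} + v_{5} = 0  →  sig = ⟨2 | 0⟩
  P = {1,4}:  v_{1} + v_{4} = v_{2}  →  sig = ⟨2 | 1⟩
  P = {3,4}:  v_{3} + v_{4} = v_{10}  →  sig = ⟨2 | 1⟩
  P = {4,11}:  v_{4} + v_{11} = v_{3}  →  sig = ⟨2 | 1⟩
  P = {5,10}:  v_{5} + v_{10} = v_{4}  →  sig = ⟨2 | 1⟩
  P = {1,9}:  v_{1} + v_{9} = v_{6} + v_{7}  →  sig = ⟨2 | 1 1⟩
  P = {1,10}:  v_{1} + v_{10} = v_{2} + v_{3}  →  sig = ⟨2 | 1 1⟩
  P = {2,11}:  v_{2} + v_{11} = v_{1} + v_{3}  →  sig = ⟨2 | 1 1⟩
  P = {5,11}:  v_{5} + v_{11} = v_{6} + v_{7}  →  sig = ⟨2 | 1 1⟩
  P = {5,8}:  v_{5} + v_{8} = v_{1} + v_{7} + v_{11}  →  sig = ⟨2 | 1 1 1⟩
  P = {4,8}:  v_{4} + v_{8} = v_{1} + 2·v_{3} + v_{7}  →  sig = ⟨2 | 1 1 2⟩
  P = {8,10}:  v_{8} + v_{10} = v_{1} + 3·v_{3} + v_{7}  →  sig = ⟨2 | 1 1 3⟩
  P = {6,8}:  v_{6} + v_{8} = v_{1} + 2·v_{11}  →  sig = ⟨2 | 1 2⟩
  P = {8,9}:  v_{8} + v_{9} = v_{7} + 2·v_{11}  →  sig = ⟨2 | 1 2⟩
  P = {2,8}:  v_{2} + v_{8} = 2·v_{1} + 2·v_{3} + v_{7}  →  sig = ⟨2 | 1 2 2⟩
  P = {10,11}:  v_{10} + v_{11} = 2·v_{3}  →  sig = ⟨2 | 2⟩
  P = {4,6,7}:  v_{4} + v_{6} + v_{7} = 0  →  sig = ⟨3 | 0⟩
  P = {2,6,7}:  v_{2} + v_{6} + v_{7} = v_{1}  →  sig = ⟨3 | 1⟩
  P = {3,6,7}:  v_{3} + v_{6} + v_{7} = v_{11}  →  sig = ⟨3 | 1⟩
  P = {6,7,10}:  v_{6} + v_{7} + v_{10} = v_{3}  →  sig = ⟨3 | 1⟩
  P = {1,3,7,11}:  v_{1} + v_{3} + v_{7} + v_{11} = v_{8}  →  sig = ⟨4 | 1⟩

Sorted signature multiset PRS(X):
    |P|=2: 17 collections, coeffs (), (), (1), (1), (1), (1), (1,1), (1,1), (1,1), (1,1), (1,1,1), (1,1,2), (1,1,3), (1,2), (1,2), (1,2,2), (2)
    |P|=3: 4 collections, coeffs (), (1), (1), (1)
    |P|=4: 1 collection, coeffs (1)


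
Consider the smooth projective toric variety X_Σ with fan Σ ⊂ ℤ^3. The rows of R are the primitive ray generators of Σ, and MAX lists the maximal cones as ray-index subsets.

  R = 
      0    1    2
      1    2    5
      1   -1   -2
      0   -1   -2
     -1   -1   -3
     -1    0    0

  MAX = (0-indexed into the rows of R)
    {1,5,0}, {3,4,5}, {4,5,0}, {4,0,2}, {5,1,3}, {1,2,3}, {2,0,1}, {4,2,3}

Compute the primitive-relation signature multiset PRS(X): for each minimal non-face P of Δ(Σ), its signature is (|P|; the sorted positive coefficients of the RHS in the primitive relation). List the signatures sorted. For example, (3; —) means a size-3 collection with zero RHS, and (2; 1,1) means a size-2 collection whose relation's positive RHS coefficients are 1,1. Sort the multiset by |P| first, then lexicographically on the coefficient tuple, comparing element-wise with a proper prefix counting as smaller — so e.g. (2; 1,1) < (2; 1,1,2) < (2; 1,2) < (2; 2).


Primitive collections (3):

  P={0,3}:  v_{0} + v_{3} = 0 ; sig = (2; —)
  P={1,4}:  v_{1} + v_{4} = v_{0} ; sig = (2; 1)
  P={2,5}:  v_{2} + v_{5} = v_{3} ; sig = (2; 1)

Signatures (|P|; sorted positive RHS coefficients), sorted:
    (2; —)
    (2; 1)
    (2; 1)


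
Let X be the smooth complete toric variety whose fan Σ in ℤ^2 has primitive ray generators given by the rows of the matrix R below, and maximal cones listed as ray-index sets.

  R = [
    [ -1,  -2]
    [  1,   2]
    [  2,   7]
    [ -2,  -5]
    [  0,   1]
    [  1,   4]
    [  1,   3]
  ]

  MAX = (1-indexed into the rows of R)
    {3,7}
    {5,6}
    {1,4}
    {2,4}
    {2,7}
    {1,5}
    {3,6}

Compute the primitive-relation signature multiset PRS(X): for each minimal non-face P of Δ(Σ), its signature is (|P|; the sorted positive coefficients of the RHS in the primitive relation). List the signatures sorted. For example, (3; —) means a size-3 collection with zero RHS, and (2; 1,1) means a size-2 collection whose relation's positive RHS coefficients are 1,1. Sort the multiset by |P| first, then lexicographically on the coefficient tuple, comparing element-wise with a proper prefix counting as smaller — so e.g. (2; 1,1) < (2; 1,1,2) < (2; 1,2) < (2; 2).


Σ has 14 primitive collections:

  • {1,2}:  v_{1} + v_{2} = 0 ; sig = (2; —)
  • {1,7}:  v_{1} + v_{7} = v_{5} ; sig = (2; 1)
  • {2,5}:  v_{2} + v_{5} = v_{7} ; sig = (2; 1)
  • {4,7}:  v_{4} + v_{7} = v_{1} ; sig = (2; 1)
  • {5,7}:  v_{5} + v_{7} = v_{6} ; sig = (2; 1)
  • {6,7}:  v_{6} + v_{7} = v_{3} ; sig = (2; 1)
  • {1,3}:  v_{1} + v_{3} = v_{5} + v_{6} ; sig = (2; 1,1)
  • {4,6}:  v_{4} + v_{6} = v_{1} + v_{5} ; sig = (2; 1,1)
  • {1,6}:  v_{1} + v_{6} = 2·v_{5} ; sig = (2; 2)
  • {2,6}:  v_{2} + v_{6} = 2·v_{7} ; sig = (2; 2)
  • {3,4}:  v_{3} + v_{4} = 2·v_{5} ; sig = (2; 2)
  • {3,5}:  v_{3} + v_{5} = 2·v_{6} ; sig = (2; 2)
  • {4,5}:  v_{4} + v_{5} = 2·v_{1} ; sig = (2; 2)
  • {2,3}:  v_{2} + v_{3} = 3·v_{7} ; sig = (2; 3)

Signatures (|P|; sorted positive RHS coefficients), sorted:
[(2; —), (2; 1), (2; 1), (2; 1), (2; 1), (2; 1), (2; 1,1), (2; 1,1), (2; 2), (2; 2), (2; 2), (2; 2), (2; 2), (2; 3)]


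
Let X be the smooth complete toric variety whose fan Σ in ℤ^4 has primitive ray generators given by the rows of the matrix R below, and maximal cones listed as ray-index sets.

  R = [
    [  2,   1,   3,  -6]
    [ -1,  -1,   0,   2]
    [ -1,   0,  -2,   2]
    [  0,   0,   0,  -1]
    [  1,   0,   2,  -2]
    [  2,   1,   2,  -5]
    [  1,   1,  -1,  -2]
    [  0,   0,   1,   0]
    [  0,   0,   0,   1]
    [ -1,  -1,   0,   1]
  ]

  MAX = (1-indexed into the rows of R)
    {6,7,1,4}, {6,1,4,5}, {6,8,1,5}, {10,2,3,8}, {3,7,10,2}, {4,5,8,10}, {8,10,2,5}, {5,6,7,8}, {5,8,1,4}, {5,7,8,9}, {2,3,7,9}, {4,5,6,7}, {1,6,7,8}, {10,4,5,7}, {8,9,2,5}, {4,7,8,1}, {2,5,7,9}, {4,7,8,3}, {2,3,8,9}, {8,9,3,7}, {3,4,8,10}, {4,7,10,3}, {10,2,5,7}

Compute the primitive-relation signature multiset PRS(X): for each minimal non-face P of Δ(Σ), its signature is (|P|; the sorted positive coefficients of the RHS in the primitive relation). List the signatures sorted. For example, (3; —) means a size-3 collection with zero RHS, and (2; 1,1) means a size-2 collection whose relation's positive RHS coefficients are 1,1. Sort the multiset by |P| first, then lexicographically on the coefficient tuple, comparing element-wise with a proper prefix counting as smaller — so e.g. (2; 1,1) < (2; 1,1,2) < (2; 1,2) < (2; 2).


Δ(Σ) — 10 vertices, 17 min non-faces:

  P={3,5}:  v_{3} + v_{5} = 0  →  sig = (2; —)
  P={4,9}:  v_{4} + v_{9} = 0  →  sig = (2; —)
  P={2,4}:  v_{2} + v_{4} = v_{10}  →  sig = (2; 1)
  P={9,10}:  v_{9} + v_{10} = v_{2}  →  sig = (2; 1)
  P={1,9}:  v_{1} + v_{9} = v_{6} + v_{8}  →  sig = (2; 1,1)
  P={2,6}:  v_{2} + v_{6} = v_{4} + v_{5}  →  sig = (2; 1,1)
  P={3,6}:  v_{3} + v_{6} = v_{4} + v_{7} + v_{8}  →  sig = (2; 1,1,1)
  P={6,9}:  v_{6} + v_{9} = v_{5} + v_{7} + v_{8}  →  sig = (2; 1,1,1)
  P={1,2}:  v_{1} + v_{2} = 2·v_{4} + v_{5} + v_{8}  →  sig = (2; 1,1,2)
  P={1,10}:  v_{1} + v_{10} = 3·v_{4} + v_{5} + v_{8}  →  sig = (2; 1,1,3)
  P={6,10}:  v_{6} + v_{10} = 2·v_{4} + v_{5}  →  sig = (2; 1,2)
  P={1,3}:  v_{1} + v_{3} = 2·v_{4} + v_{7} + 2·v_{8}  →  sig = (2; 1,2,2)
  P={2,7,8}:  v_{2} + v_{7} + v_{8} = 0  →  sig = (3; —)
  P={4,6,8}:  v_{4} + v_{6} + v_{8} = v_{1}  →  sig = (3; 1)
  P={7,8,10}:  v_{7} + v_{8} + v_{10} = v_{4}  →  sig = (3; 1)
  P={1,5,7}:  v_{1} + v_{5} + v_{7} = 2·v_{6}  →  sig = (3; 2)
  P={4,5,7,8}:  v_{4} + v_{5} + v_{7} + v_{8} = v_{6}  →  sig = (4; 1)

Sorted signature multiset PRS(X):
{ (2; —) ×2,  (2; 1) ×2,  (2; 1,1) ×2,  (2; 1,1,1) ×2,  (2; 1,1,2),  (2; 1,1,3),  (2; 1,2),  (2; 1,2,2),  (3; —),  (3; 1) ×2,  (3; 2),  (4; 1) }


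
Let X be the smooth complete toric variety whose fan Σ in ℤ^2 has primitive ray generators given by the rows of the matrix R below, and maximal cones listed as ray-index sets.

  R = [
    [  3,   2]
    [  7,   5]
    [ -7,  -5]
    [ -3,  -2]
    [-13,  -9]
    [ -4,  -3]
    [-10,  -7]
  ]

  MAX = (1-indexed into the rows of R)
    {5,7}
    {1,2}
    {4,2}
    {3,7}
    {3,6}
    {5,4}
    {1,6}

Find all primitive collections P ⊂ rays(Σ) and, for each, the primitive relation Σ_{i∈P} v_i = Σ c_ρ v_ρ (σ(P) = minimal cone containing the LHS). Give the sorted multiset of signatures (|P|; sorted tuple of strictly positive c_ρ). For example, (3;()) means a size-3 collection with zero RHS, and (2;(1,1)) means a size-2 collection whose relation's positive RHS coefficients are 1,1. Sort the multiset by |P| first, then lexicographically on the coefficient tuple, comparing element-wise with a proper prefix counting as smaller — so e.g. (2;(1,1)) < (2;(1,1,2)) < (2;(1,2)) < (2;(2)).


14 collections generate NE(X_Σ); each relation:

  {1,4}:  v_{1} + v_{4} = 0  so sig = (2;())
  {2,3}:  v_{2} + v_{3} = 0  so sig = (2;())
  {1,3}:  v_{1} + v_{3} = v_{6}  so sig = (2;(1))
  {1,5}:  v_{1} + v_{5} = v_{7}  so sig = (2;(1))
  {1,7}:  v_{1} + v_{7} = v_{3}  so sig = (2;(1))
  {2,6}:  v_{2} + v_{6} = v_{1}  so sig = (2;(1))
  {2,7}:  v_{2} + v_{7} = v_{4}  so sig = (2;(1))
  {3,4}:  v_{3} + v_{4} = v_{7}  so sig = (2;(1))
  {4,6}:  v_{4} + v_{6} = v_{3}  so sig = (2;(1))
  {4,7}:  v_{4} + v_{7} = v_{5}  so sig = (2;(1))
  {5,6}:  v_{5} + v_{6} = v_{3} + v_{7}  so sig = (2;(1,1))
  {2,5}:  v_{2} + v_{5} = 2·v_{4}  so sig = (2;(2))
  {3,5}:  v_{3} + v_{5} = 2·v_{7}  so sig = (2;(2))
  {6,7}:  v_{6} + v_{7} = 2·v_{3}  so sig = (2;(2))

Sorted signature multiset PRS(X):
{ (2;()) ×2,  (2;(1)) ×8,  (2;(1,1)),  (2;(2)) ×3 }


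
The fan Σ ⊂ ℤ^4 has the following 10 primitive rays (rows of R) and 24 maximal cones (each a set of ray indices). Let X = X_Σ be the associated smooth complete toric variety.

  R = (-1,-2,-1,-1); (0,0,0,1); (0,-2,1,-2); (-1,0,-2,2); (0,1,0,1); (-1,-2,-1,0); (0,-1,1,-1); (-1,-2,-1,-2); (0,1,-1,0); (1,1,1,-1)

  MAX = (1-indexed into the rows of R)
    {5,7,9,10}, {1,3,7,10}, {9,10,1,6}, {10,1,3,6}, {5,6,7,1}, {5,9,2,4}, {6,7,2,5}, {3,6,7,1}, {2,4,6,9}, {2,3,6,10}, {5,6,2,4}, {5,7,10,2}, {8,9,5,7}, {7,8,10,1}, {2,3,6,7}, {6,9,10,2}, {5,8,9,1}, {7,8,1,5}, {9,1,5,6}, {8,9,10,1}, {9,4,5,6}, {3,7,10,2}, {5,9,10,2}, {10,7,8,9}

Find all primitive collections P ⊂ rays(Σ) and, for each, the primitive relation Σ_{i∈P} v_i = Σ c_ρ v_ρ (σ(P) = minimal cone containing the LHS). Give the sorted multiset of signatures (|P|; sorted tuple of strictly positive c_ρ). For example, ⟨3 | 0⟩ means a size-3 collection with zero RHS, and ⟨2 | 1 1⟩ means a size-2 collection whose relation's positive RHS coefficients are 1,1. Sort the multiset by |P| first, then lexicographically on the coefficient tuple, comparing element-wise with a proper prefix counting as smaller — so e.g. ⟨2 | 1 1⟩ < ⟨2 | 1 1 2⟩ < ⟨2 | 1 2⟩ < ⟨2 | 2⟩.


Σ has 19 primitive collections:

  P = {1,2}:  v_{1} + v_{2} = v_{6}  ⇒ sig = ⟨2 | 1⟩
  P = {2,8}:  v_{2} + v_{8} = v_{1}  ⇒ sig = ⟨2 | 1⟩
  P = {3,4}:  v_{3} + v_{4} = v_{6}  ⇒ sig = ⟨2 | 1⟩
  P = {3,5}:  v_{3} + v_{5} = v_{7}  ⇒ sig = ⟨2 | 1⟩
  P = {3,9}:  v_{3} + v_{9} = v_{1} + v_{10}  ⇒ sig = ⟨2 | 1 1⟩
  P = {4,7}:  v_{4} + v_{7} = v_{5} + v_{6}  ⇒ sig = ⟨2 | 1 1⟩
  P = {4,10}:  v_{4} + v_{10} = v_{2} + v_{9}  ⇒ sig = ⟨2 | 1 1⟩
  P = {4,8}:  v_{4} + v_{8} = v_{1} + v_{5} + v_{6} + v_{9}  ⇒ sig = ⟨2 | 1 1 1 1⟩
  P = {1,4}:  v_{1} + v_{4} = v_{5} + 2·v_{6} + v_{9}  ⇒ sig = ⟨2 | 1 1 2⟩
  P = {3,8}:  v_{3} + v_{8} = 2·v_{1} + v_{7} + v_{10}  ⇒ sig = ⟨2 | 1 1 2⟩
  P = {6,8}:  v_{6} + v_{8} = 2·v_{1}  ⇒ sig = ⟨2 | 2⟩
  P = {2,7,9}:  v_{2} + v_{7} + v_{9} = 0  ⇒ sig = ⟨3 | 0⟩
  P = {5,6,10}:  v_{5} + v_{6} + v_{10} = 0  ⇒ sig = ⟨3 | 0⟩
  P = {1,7,9}:  v_{1} + v_{7} + v_{9} = v_{8}  ⇒ sig = ⟨3 | 1⟩
  P = {6,7,9}:  v_{6} + v_{7} + v_{9} = v_{1}  ⇒ sig = ⟨3 | 1⟩
  P = {6,7,10}:  v_{6} + v_{7} + v_{10} = v_{3}  ⇒ sig = ⟨3 | 1⟩
  P = {1,5,10}:  v_{1} + v_{5} + v_{10} = v_{7} + v_{9}  ⇒ sig = ⟨3 | 1 1⟩
  P = {5,8,10}:  v_{5} + v_{8} + v_{10} = 2·v_{7} + 2·v_{9}  ⇒ sig = ⟨3 | 2 2⟩
  P = {2,5,6,9}:  v_{2} + v_{5} + v_{6} + v_{9} = v_{4}  ⇒ sig = ⟨4 | 1⟩

Signatures (|P|; sorted positive RHS coefficients), sorted:
    ⟨2 | 1⟩
    ⟨2 | 1⟩
    ⟨2 | 1⟩
    ⟨2 | 1⟩
    ⟨2 | 1 1⟩
    ⟨2 | 1 1⟩
    ⟨2 | 1 1⟩
    ⟨2 | 1 1 1 1⟩
    ⟨2 | 1 1 2⟩
    ⟨2 | 1 1 2⟩
    ⟨2 | 2⟩
    ⟨3 | 0⟩
    ⟨3 | 0⟩
    ⟨3 | 1⟩
    ⟨3 | 1⟩
    ⟨3 | 1⟩
    ⟨3 | 1 1⟩
    ⟨3 | 2 2⟩
    ⟨4 | 1⟩


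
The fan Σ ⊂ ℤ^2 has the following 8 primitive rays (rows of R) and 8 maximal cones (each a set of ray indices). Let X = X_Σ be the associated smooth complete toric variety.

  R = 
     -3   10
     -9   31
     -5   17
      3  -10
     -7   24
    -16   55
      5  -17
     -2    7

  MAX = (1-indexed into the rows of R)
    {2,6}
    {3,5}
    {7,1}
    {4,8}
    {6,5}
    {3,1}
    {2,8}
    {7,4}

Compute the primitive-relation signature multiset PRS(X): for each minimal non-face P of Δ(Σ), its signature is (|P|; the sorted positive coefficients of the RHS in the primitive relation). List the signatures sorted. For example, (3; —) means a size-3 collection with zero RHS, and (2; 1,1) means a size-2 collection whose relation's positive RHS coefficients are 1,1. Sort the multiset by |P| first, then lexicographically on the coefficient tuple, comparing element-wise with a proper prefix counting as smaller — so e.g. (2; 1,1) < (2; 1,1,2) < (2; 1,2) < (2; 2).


Primitive collections (20):

  • {1,4}:  v_{1} + v_{4} = 0  so sig = (2; —)
  • {3,7}:  v_{3} + v_{7} = 0  so sig = (2; —)
  • {1,8}:  v_{1} + v_{8} = v_{3}  so sig = (2; 1)
  • {2,5}:  v_{2} + v_{5} = v_{6}  so sig = (2; 1)
  • {3,4}:  v_{3} + v_{4} = v_{8}  so sig = (2; 1)
  • {3,8}:  v_{3} + v_{8} = v_{5}  so sig = (2; 1)
  • {5,7}:  v_{5} + v_{7} = v_{8}  so sig = (2; 1)
  • {5,8}:  v_{5} + v_{8} = v_{2}  so sig = (2; 1)
  • {7,8}:  v_{7} + v_{8} = v_{4}  so sig = (2; 1)
  • {1,2}:  v_{1} + v_{2} = v_{3} + v_{5}  so sig = (2; 1,1)
  • {6,7}:  v_{6} + v_{7} = v_{2} + v_{8}  so sig = (2; 1,1)
  • {1,6}:  v_{1} + v_{6} = v_{3} + 2·v_{5}  so sig = (2; 1,2)
  • {4,6}:  v_{4} + v_{6} = v_{2} + 2·v_{8}  so sig = (2; 1,2)
  • {1,5}:  v_{1} + v_{5} = 2·v_{3}  so sig = (2; 2)
  • {2,3}:  v_{2} + v_{3} = 2·v_{5}  so sig = (2; 2)
  • {2,7}:  v_{2} + v_{7} = 2·v_{8}  so sig = (2; 2)
  • {4,5}:  v_{4} + v_{5} = 2·v_{8}  so sig = (2; 2)
  • {6,8}:  v_{6} + v_{8} = 2·v_{2}  so sig = (2; 2)
  • {2,4}:  v_{2} + v_{4} = 3·v_{8}  so sig = (2; 3)
  • {3,6}:  v_{3} + v_{6} = 3·v_{5}  so sig = (2; 3)

so the primitive-relation signature multiset is
    (2; —)
    (2; —)
    (2; 1)
    (2; 1)
    (2; 1)
    (2; 1)
    (2; 1)
    (2; 1)
    (2; 1)
    (2; 1,1)
    (2; 1,1)
    (2; 1,2)
    (2; 1,2)
    (2; 2)
    (2; 2)
    (2; 2)
    (2; 2)
    (2; 2)
    (2; 3)
    (2; 3)


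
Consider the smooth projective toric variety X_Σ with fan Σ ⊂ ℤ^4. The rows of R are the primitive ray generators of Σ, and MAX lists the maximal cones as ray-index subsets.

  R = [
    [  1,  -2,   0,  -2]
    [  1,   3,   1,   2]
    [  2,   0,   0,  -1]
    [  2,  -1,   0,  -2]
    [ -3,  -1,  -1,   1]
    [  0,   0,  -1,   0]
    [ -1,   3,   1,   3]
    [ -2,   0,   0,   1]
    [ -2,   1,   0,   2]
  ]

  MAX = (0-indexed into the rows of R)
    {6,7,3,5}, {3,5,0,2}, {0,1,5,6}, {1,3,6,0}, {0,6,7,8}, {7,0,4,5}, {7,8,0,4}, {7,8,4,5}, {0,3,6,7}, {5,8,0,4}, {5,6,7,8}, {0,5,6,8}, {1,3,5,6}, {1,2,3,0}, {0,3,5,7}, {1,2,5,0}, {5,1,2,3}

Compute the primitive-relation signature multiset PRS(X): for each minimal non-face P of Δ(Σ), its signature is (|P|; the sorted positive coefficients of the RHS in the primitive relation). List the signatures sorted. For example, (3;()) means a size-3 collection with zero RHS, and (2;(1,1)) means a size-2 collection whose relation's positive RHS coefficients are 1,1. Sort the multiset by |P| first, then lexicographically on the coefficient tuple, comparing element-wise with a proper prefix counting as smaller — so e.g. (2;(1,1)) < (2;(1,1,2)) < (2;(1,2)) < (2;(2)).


Δ(Σ) — 9 vertices, 14 min non-faces:

  • {2,7}:  v_{2} + v_{7} = 0 — sig = (2;())
  • {3,8}:  v_{3} + v_{8} = 0 — sig = (2;())
  • {1,7}:  v_{1} + v_{7} = v_{6} — sig = (2;(1))
  • {2,6}:  v_{2} + v_{6} = v_{1} — sig = (2;(1))
  • {2,4}:  v_{2} + v_{4} = v_{0} + v_{5} + v_{8} — sig = (2;(1,1,1))
  • {2,8}:  v_{2} + v_{8} = v_{0} + v_{5} + v_{6} — sig = (2;(1,1,1))
  • {3,4}:  v_{3} + v_{4} = v_{0} + v_{5} + v_{7} — sig = (2;(1,1,1))
  • {1,4}:  v_{1} + v_{4} = v_{0} + v_{5} + v_{6} + v_{8} — sig = (2;(1,1,1,1))
  • {1,8}:  v_{1} + v_{8} = v_{0} + v_{5} + 2·v_{6} — sig = (2;(1,1,2))
  • {4,6}:  v_{4} + v_{6} = 2·v_{8} — sig = (2;(2))
  • {0,3,5,6}:  v_{0} + v_{3} + v_{5} + v_{6} = v_{2} — sig = (4;(1))
  • {0,5,6,7}:  v_{0} + v_{5} + v_{6} + v_{7} = v_{8} — sig = (4;(1))
  • {0,5,7,8}:  v_{0} + v_{5} + v_{7} + v_{8} = v_{4} — sig = (4;(1))
  • {0,1,3,5}:  v_{0} + v_{1} + v_{3} + v_{5} = 2·v_{2} — sig = (4;(2))

Hence PRS(X_Σ) =
    (2;())
    (2;())
    (2;(1))
    (2;(1))
    (2;(1,1,1))
    (2;(1,1,1))
    (2;(1,1,1))
    (2;(1,1,1,1))
    (2;(1,1,2))
    (2;(2))
    (4;(1))
    (4;(1))
    (4;(1))
    (4;(2))


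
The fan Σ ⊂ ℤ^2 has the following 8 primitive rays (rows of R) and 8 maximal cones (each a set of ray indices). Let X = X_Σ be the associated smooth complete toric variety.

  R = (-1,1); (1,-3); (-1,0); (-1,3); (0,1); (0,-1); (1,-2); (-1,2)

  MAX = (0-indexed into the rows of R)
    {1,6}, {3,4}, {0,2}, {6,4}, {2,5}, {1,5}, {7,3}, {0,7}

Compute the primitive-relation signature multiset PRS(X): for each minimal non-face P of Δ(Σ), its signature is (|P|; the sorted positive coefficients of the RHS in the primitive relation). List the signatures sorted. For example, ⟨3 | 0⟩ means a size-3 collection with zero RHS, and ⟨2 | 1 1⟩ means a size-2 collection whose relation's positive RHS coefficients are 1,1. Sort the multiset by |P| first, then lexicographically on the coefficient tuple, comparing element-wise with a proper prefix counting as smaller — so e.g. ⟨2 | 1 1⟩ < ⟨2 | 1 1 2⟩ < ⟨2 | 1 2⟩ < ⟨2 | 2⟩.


|primitive collections| = 20. Relations:

  {1,3}:  v_{1} + v_{3} = 0 ; sig = ⟨2 | 0⟩
  {4,5}:  v_{4} + v_{5} = 0 ; sig = ⟨2 | 0⟩
  {6,7}:  v_{6} + v_{7} = 0 ; sig = ⟨2 | 0⟩
  {0,4}:  v_{0} + v_{4} = v_{7} ; sig = ⟨2 | 1⟩
  {0,5}:  v_{0} + v_{5} = v_{2} ; sig = ⟨2 | 1⟩
  {0,6}:  v_{0} + v_{6} = v_{5} ; sig = ⟨2 | 1⟩
  {1,4}:  v_{1} + v_{4} = v_{6} ; sig = ⟨2 | 1⟩
  {1,7}:  v_{1} + v_{7} = v_{5} ; sig = ⟨2 | 1⟩
  {2,4}:  v_{2} + v_{4} = v_{0} ; sig = ⟨2 | 1⟩
  {3,5}:  v_{3} + v_{5} = v_{7} ; sig = ⟨2 | 1⟩
  {3,6}:  v_{3} + v_{6} = v_{4} ; sig = ⟨2 | 1⟩
  {4,7}:  v_{4} + v_{7} = v_{3} ; sig = ⟨2 | 1⟩
  {5,6}:  v_{5} + v_{6} = v_{1} ; sig = ⟨2 | 1⟩
  {5,7}:  v_{5} + v_{7} = v_{0} ; sig = ⟨2 | 1⟩
  {2,3}:  v_{2} + v_{3} = v_{0} + v_{7} ; sig = ⟨2 | 1 1⟩
  {0,1}:  v_{0} + v_{1} = 2·v_{5} ; sig = ⟨2 | 2⟩
  {0,3}:  v_{0} + v_{3} = 2·v_{7} ; sig = ⟨2 | 2⟩
  {2,6}:  v_{2} + v_{6} = 2·v_{5} ; sig = ⟨2 | 2⟩
  {2,7}:  v_{2} + v_{7} = 2·v_{0} ; sig = ⟨2 | 2⟩
  {1,2}:  v_{1} + v_{2} = 3·v_{5} ; sig = ⟨2 | 3⟩

Sorted signature multiset PRS(X):
    ⟨2 | 0⟩
    ⟨2 | 0⟩
    ⟨2 | 0⟩
    ⟨2 | 1⟩
    ⟨2 | 1⟩
    ⟨2 | 1⟩
    ⟨2 | 1⟩
    ⟨2 | 1⟩
    ⟨2 | 1⟩
    ⟨2 | 1⟩
    ⟨2 | 1⟩
    ⟨2 | 1⟩
    ⟨2 | 1⟩
    ⟨2 | 1⟩
    ⟨2 | 1 1⟩
    ⟨2 | 2⟩
    ⟨2 | 2⟩
    ⟨2 | 2⟩
    ⟨2 | 2⟩
    ⟨2 | 3⟩


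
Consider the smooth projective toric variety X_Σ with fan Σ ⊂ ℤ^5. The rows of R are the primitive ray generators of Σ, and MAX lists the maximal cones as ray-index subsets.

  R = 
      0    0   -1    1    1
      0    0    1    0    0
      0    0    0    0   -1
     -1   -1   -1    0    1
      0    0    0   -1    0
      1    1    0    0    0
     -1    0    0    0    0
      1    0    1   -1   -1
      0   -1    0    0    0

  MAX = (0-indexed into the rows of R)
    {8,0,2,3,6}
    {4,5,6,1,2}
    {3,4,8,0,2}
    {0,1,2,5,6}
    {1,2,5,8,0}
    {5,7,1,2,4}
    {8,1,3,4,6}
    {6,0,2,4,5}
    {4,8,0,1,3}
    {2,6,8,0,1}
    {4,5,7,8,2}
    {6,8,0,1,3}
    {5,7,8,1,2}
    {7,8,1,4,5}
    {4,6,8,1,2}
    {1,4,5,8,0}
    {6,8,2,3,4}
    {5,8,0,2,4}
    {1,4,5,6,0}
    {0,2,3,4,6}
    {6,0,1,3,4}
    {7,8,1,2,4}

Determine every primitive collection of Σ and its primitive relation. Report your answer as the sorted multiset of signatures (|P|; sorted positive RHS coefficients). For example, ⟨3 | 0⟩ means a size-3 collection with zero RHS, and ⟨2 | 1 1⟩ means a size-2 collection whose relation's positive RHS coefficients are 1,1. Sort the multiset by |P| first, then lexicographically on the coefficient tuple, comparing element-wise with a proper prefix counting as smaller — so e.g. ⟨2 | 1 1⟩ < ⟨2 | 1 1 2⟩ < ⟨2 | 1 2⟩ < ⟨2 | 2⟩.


Primitive collections (9):

  {0,7}:  v_{0} + v_{7} = v_{5} + v_{8}  so sig = ⟨2 | 1 1⟩
  {3,5}:  v_{3} + v_{5} = v_{0} + v_{4}  so sig = ⟨2 | 1 1⟩
  {3,7}:  v_{3} + v_{7} = v_{4} + v_{8}  so sig = ⟨2 | 1 1⟩
  {6,7}:  v_{6} + v_{7} = v_{1} + v_{2} + v_{4}  so sig = ⟨2 | 1 1 1⟩
  {5,6,8}:  v_{5} + v_{6} + v_{8} = 0  so sig = ⟨3 | 0⟩
  {1,2,3}:  v_{1} + v_{2} + v_{3} = v_{6} + v_{8}  so sig = ⟨3 | 1 1⟩
  {0,1,2,4}:  v_{0} + v_{1} + v_{2} + v_{4} = 0  so sig = ⟨4 | 0⟩
  {0,4,6,8}:  v_{0} + v_{4} + v_{6} + v_{8} = v_{3}  so sig = ⟨4 | 1⟩
  {1,2,4,5,8}:  v_{1} + v_{2} + v_{4} + v_{5} + v_{8} = v_{7}  so sig = ⟨5 | 1⟩

Sorted signature multiset PRS(X):
{ ⟨2 | 1 1⟩ ×3,  ⟨2 | 1 1 1⟩,  ⟨3 | 0⟩,  ⟨3 | 1 1⟩,  ⟨4 | 0⟩,  ⟨4 | 1⟩,  ⟨5 | 1⟩ }


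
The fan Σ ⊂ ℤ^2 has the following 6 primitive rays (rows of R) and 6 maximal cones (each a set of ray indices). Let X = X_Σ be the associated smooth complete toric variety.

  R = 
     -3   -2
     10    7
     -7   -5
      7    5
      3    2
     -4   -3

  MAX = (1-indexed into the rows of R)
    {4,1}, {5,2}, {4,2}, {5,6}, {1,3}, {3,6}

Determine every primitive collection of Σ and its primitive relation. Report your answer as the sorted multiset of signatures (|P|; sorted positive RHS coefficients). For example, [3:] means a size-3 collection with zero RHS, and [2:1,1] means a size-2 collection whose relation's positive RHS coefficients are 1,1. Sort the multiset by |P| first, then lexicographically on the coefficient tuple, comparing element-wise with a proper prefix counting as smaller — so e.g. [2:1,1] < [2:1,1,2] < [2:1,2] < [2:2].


Σ has 9 primitive collections:

  • {1,5}:  v_{1} + v_{5} = 0  ⇒ sig = [2:]
  • {3,4}:  v_{3} + v_{4} = 0  ⇒ sig = [2:]
  • {1,2}:  v_{1} + v_{2} = v_{4}  ⇒ sig = [2:1]
  • {1,6}:  v_{1} + v_{6} = v_{3}  ⇒ sig = [2:1]
  • {2,3}:  v_{2} + v_{3} = v_{5}  ⇒ sig = [2:1]
  • {3,5}:  v_{3} + v_{5} = v_{6}  ⇒ sig = [2:1]
  • {4,5}:  v_{4} + v_{5} = v_{2}  ⇒ sig = [2:1]
  • {4,6}:  v_{4} + v_{6} = v_{5}  ⇒ sig = [2:1]
  • {2,6}:  v_{2} + v_{6} = 2·v_{5}  ⇒ sig = [2:2]

so the primitive-relation signature multiset is
    |P|=2: 9 collections, coeffs (), (), (1), (1), (1), (1), (1), (1), (2)


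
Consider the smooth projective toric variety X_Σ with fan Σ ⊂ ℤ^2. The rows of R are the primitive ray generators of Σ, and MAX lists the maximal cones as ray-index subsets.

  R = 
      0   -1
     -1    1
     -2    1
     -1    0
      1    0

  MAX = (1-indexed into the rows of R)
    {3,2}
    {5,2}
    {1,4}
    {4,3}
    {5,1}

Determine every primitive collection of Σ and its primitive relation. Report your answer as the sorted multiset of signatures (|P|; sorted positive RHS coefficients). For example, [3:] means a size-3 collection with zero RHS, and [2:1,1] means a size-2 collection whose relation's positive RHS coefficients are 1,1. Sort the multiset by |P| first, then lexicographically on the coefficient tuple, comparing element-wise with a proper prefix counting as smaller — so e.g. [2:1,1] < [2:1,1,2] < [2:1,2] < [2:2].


The 5 primitive collections of Σ (r=5, n=2):

  P={4,5}:  v_{4} + v_{5} = 0 — sig = [2:]
  P={1,2}:  v_{1} + v_{2} = v_{4} — sig = [2:1]
  P={2,4}:  v_{2} + v_{4} = v_{3} — sig = [2:1]
  P={3,5}:  v_{3} + v_{5} = v_{2} — sig = [2:1]
  P={1,3}:  v_{1} + v_{3} = 2·v_{4} — sig = [2:2]

Sorted signature multiset PRS(X):
    |P|=2: 5 collections, coeffs (), (1), (1), (1), (2)


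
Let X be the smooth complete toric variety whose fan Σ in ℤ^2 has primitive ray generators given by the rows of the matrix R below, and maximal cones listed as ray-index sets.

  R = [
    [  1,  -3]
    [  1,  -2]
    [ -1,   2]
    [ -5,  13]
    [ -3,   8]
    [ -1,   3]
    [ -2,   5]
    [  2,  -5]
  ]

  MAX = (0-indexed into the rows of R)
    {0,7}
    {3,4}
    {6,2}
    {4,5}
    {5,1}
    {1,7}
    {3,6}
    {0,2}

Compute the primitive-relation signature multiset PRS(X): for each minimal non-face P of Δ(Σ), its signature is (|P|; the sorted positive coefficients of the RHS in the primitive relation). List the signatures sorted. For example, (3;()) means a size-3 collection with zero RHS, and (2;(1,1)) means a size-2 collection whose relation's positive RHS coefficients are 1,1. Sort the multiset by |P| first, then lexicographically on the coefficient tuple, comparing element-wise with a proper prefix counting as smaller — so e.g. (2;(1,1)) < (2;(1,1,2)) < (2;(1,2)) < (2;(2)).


The 20 primitive collections of Σ (r=8, n=2):

  P={0,5}:  v_{0} + v_{5} = 0 ; sig = (2;())
  P={1,2}:  v_{1} + v_{2} = 0 ; sig = (2;())
  P={6,7}:  v_{6} + v_{7} = 0 ; sig = (2;())
  P={0,1}:  v_{0} + v_{1} = v_{7} ; sig = (2;(1))
  P={0,4}:  v_{0} + v_{4} = v_{6} ; sig = (2;(1))
  P={0,6}:  v_{0} + v_{6} = v_{2} ; sig = (2;(1))
  P={1,6}:  v_{1} + v_{6} = v_{5} ; sig = (2;(1))
  P={2,5}:  v_{2} + v_{5} = v_{6} ; sig = (2;(1))
  P={2,7}:  v_{2} + v_{7} = v_{0} ; sig = (2;(1))
  P={3,7}:  v_{3} + v_{7} = v_{4} ; sig = (2;(1))
  P={4,6}:  v_{4} + v_{6} = v_{3} ; sig = (2;(1))
  P={4,7}:  v_{4} + v_{7} = v_{5} ; sig = (2;(1))
  P={5,6}:  v_{5} + v_{6} = v_{4} ; sig = (2;(1))
  P={5,7}:  v_{5} + v_{7} = v_{1} ; sig = (2;(1))
  P={1,3}:  v_{1} + v_{3} = v_{4} + v_{5} ; sig = (2;(1,1))
  P={0,3}:  v_{0} + v_{3} = 2·v_{6} ; sig = (2;(2))
  P={1,4}:  v_{1} + v_{4} = 2·v_{5} ; sig = (2;(2))
  P={2,4}:  v_{2} + v_{4} = 2·v_{6} ; sig = (2;(2))
  P={3,5}:  v_{3} + v_{5} = 2·v_{4} ; sig = (2;(2))
  P={2,3}:  v_{2} + v_{3} = 3·v_{6} ; sig = (2;(3))

so the primitive-relation signature multiset is
    (2;())
    (2;())
    (2;())
    (2;(1))
    (2;(1))
    (2;(1))
    (2;(1))
    (2;(1))
    (2;(1))
    (2;(1))
    (2;(1))
    (2;(1))
    (2;(1))
    (2;(1))
    (2;(1,1))
    (2;(2))
    (2;(2))
    (2;(2))
    (2;(2))
    (2;(3))


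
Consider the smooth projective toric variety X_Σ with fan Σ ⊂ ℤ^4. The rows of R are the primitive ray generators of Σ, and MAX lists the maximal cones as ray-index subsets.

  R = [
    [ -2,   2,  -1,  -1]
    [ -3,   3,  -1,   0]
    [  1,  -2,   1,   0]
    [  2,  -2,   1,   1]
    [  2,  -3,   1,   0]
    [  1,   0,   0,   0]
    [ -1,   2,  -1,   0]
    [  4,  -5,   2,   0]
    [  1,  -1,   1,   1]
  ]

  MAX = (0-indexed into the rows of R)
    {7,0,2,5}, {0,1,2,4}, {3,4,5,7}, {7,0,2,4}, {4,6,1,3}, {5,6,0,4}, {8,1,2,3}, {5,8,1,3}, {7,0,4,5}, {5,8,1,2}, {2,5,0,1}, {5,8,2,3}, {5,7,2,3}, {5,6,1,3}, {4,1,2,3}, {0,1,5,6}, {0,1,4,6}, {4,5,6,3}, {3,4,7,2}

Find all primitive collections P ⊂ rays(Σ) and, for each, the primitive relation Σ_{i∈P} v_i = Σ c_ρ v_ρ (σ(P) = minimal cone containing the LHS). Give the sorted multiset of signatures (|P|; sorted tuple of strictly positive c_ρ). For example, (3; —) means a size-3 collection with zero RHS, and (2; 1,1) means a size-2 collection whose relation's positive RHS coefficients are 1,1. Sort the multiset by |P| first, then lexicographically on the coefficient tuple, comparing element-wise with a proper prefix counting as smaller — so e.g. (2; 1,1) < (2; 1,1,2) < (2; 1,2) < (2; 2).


Primitive collections (11):

  • {0,3}:  v_{0} + v_{3} = 0  ⇒ sig = (2; —)
  • {2,6}:  v_{2} + v_{6} = 0  ⇒ sig = (2; —)
  • {1,7}:  v_{1} + v_{7} = v_{2}  ⇒ sig = (2; 1)
  • {4,8}:  v_{4} + v_{8} = v_{2} + v_{3}  ⇒ sig = (2; 1,1)
  • {6,7}:  v_{6} + v_{7} = v_{4} + v_{5}  ⇒ sig = (2; 1,1)
  • {0,8}:  v_{0} + v_{8} = v_{1} + v_{2} + v_{5}  ⇒ sig = (2; 1,1,1)
  • {6,8}:  v_{6} + v_{8} = v_{1} + v_{3} + v_{5}  ⇒ sig = (2; 1,1,1)
  • {7,8}:  v_{7} + v_{8} = 2·v_{2} + v_{3} + v_{5}  ⇒ sig = (2; 1,1,2)
  • {1,4,5}:  v_{1} + v_{4} + v_{5} = 0  ⇒ sig = (3; —)
  • {2,4,5}:  v_{2} + v_{4} + v_{5} = v_{7}  ⇒ sig = (3; 1)
  • {1,2,3,5}:  v_{1} + v_{2} + v_{3} + v_{5} = v_{8}  ⇒ sig = (4; 1)

so the primitive-relation signature multiset is
[(2; —), (2; —), (2; 1), (2; 1,1), (2; 1,1), (2; 1,1,1), (2; 1,1,1), (2; 1,1,2), (3; —), (3; 1), (4; 1)]


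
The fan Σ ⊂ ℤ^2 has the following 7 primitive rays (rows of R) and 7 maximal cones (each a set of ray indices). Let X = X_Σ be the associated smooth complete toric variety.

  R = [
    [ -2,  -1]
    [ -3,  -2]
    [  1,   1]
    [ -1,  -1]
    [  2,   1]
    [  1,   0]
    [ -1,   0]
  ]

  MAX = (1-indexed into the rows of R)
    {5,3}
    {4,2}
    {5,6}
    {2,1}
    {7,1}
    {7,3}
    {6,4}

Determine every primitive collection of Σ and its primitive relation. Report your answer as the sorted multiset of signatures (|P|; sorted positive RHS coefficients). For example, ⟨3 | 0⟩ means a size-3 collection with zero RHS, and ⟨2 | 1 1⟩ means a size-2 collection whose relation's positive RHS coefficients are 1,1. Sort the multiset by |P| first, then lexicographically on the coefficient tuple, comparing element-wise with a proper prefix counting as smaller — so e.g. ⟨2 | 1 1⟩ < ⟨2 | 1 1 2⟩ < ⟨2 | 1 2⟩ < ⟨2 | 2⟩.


14 collections generate NE(X_Σ); each relation:

  P = {1,5}:  v_{1} + v_{5} = 0  ⇒ sig = ⟨2 | 0⟩
  P = {3,4}:  v_{3} + v_{4} = 0  ⇒ sig = ⟨2 | 0⟩
  P = {6,7}:  v_{6} + v_{7} = 0  ⇒ sig = ⟨2 | 0⟩
  P = {1,3}:  v_{1} + v_{3} = v_{7}  ⇒ sig = ⟨2 | 1⟩
  P = {1,4}:  v_{1} + v_{4} = v_{2}  ⇒ sig = ⟨2 | 1⟩
  P = {1,6}:  v_{1} + v_{6} = v_{4}  ⇒ sig = ⟨2 | 1⟩
  P = {2,3}:  v_{2} + v_{3} = v_{1}  ⇒ sig = ⟨2 | 1⟩
  P = {2,5}:  v_{2} + v_{5} = v_{4}  ⇒ sig = ⟨2 | 1⟩
  P = {3,6}:  v_{3} + v_{6} = v_{5}  ⇒ sig = ⟨2 | 1⟩
  P = {4,5}:  v_{4} + v_{5} = v_{6}  ⇒ sig = ⟨2 | 1⟩
  P = {4,7}:  v_{4} + v_{7} = v_{1}  ⇒ sig = ⟨2 | 1⟩
  P = {5,7}:  v_{5} + v_{7} = v_{3}  ⇒ sig = ⟨2 | 1⟩
  P = {2,6}:  v_{2} + v_{6} = 2·v_{4}  ⇒ sig = ⟨2 | 2⟩
  P = {2,7}:  v_{2} + v_{7} = 2·v_{1}  ⇒ sig = ⟨2 | 2⟩

Hence PRS(X_Σ) =
[⟨2 | 0⟩, ⟨2 | 0⟩, ⟨2 | 0⟩, ⟨2 | 1⟩, ⟨2 | 1⟩, ⟨2 | 1⟩, ⟨2 | 1⟩, ⟨2 | 1⟩, ⟨2 | 1⟩, ⟨2 | 1⟩, ⟨2 | 1⟩, ⟨2 | 1⟩, ⟨2 | 2⟩, ⟨2 | 2⟩]


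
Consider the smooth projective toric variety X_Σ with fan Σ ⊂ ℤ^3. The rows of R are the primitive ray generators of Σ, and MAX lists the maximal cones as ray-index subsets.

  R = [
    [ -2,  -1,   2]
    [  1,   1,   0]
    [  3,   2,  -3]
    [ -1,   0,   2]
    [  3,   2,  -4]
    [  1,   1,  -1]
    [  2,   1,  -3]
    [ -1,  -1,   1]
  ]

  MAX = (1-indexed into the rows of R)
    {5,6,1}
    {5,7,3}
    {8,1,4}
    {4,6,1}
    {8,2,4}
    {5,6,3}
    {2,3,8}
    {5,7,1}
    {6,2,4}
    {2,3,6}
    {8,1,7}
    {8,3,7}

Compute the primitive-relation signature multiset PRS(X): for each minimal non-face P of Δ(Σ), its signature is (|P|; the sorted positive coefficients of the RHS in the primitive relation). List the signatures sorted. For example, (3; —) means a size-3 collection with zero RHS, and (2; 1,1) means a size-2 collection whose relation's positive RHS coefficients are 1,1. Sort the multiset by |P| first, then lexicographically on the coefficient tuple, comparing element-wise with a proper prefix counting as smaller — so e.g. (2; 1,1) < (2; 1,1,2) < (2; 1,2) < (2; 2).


10 collections generate NE(X_Σ); each relation:

  P = {6,8}:  v_{6} + v_{8} = 0 — sig = (2; —)
  P = {1,2}:  v_{1} + v_{2} = v_{4} — sig = (2; 1)
  P = {1,3}:  v_{1} + v_{3} = v_{6} — sig = (2; 1)
  P = {2,7}:  v_{2} + v_{7} = v_{3} — sig = (2; 1)
  P = {4,7}:  v_{4} + v_{7} = v_{6} — sig = (2; 1)
  P = {5,8}:  v_{5} + v_{8} = v_{7} — sig = (2; 1)
  P = {6,7}:  v_{6} + v_{7} = v_{5} — sig = (2; 1)
  P = {2,5}:  v_{2} + v_{5} = v_{3} + v_{6} — sig = (2; 1,1)
  P = {3,4}:  v_{3} + v_{4} = v_{2} + v_{6} — sig = (2; 1,1)
  P = {4,5}:  v_{4} + v_{5} = 2·v_{6} — sig = (2; 2)

Hence PRS(X_Σ) =
    (2; —)
    (2; 1)
    (2; 1)
    (2; 1)
    (2; 1)
    (2; 1)
    (2; 1)
    (2; 1,1)
    (2; 1,1)
    (2; 2)


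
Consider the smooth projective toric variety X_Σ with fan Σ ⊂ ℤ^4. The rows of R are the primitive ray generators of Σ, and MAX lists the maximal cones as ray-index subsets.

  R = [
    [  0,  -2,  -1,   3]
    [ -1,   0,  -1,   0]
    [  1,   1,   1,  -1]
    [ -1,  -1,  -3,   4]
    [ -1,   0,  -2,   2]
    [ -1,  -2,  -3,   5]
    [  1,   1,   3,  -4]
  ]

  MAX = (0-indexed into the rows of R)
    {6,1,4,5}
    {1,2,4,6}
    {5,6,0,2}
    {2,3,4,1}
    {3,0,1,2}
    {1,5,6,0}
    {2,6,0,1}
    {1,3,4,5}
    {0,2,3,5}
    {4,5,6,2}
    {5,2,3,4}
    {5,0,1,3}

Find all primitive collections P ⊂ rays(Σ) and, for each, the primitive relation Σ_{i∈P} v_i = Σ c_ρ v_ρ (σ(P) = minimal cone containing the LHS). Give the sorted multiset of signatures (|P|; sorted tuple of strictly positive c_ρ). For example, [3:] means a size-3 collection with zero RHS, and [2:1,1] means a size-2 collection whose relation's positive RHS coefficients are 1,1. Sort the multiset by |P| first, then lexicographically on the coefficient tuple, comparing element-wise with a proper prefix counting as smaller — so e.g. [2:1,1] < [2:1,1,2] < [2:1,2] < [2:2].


Primitive collections (3):

  • {3,6}:  v_{3} + v_{6} = 0  so sig = [2:]
  • {0,4}:  v_{0} + v_{4} = v_{5}  so sig = [2:1]
  • {1,2,5}:  v_{1} + v_{2} + v_{5} = v_{3}  so sig = [3:1]

Signatures (|P|; sorted positive RHS coefficients), sorted:
    |P|=2: 2 collections, coeffs (), (1)
    |P|=3: 1 collection, coeffs (1)


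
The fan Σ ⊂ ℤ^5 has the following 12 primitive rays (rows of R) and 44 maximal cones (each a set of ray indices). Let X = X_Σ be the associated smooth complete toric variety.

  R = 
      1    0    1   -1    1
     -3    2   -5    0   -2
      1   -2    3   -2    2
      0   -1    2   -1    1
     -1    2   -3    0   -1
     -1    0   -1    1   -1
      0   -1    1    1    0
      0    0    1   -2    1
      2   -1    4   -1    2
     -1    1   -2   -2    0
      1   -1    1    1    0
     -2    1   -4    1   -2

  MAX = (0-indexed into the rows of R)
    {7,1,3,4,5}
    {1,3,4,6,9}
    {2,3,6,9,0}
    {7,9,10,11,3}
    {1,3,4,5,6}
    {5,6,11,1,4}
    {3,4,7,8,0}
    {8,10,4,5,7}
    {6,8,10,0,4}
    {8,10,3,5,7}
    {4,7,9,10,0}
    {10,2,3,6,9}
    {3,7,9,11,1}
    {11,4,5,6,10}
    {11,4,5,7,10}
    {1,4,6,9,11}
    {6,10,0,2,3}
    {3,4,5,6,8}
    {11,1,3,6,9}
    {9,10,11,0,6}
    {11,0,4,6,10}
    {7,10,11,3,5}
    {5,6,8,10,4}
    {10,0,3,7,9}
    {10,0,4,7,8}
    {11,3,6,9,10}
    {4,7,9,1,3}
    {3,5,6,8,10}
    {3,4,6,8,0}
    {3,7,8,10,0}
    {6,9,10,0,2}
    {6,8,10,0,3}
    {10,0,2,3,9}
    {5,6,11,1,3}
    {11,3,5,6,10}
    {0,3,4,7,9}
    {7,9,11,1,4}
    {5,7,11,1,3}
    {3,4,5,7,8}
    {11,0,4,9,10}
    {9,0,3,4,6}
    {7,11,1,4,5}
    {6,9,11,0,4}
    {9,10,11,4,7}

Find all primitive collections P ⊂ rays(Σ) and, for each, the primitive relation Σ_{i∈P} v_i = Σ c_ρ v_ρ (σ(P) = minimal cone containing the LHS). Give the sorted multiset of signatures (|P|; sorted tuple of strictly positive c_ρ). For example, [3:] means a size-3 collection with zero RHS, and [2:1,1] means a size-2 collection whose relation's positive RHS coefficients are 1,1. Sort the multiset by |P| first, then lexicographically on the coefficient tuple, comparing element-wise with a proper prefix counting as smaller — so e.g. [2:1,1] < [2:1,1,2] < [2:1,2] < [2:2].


Σ has 20 primitive collections:

  P={0,5}:  v_{0} + v_{5} = 0 ; sig = [2:]
  P={8,11}:  v_{8} + v_{11} = 0 ; sig = [2:]
  P={1,10}:  v_{1} + v_{10} = v_{11} ; sig = [2:1]
  P={6,7}:  v_{6} + v_{7} = v_{3} ; sig = [2:1]
  P={1,8}:  v_{1} + v_{8} = v_{3} + v_{4} ; sig = [2:1,1]
  P={5,9}:  v_{5} + v_{9} = v_{7} + v_{11} ; sig = [2:1,1]
  P={8,9}:  v_{8} + v_{9} = v_{0} + v_{7} ; sig = [2:1,1]
  P={0,1}:  v_{0} + v_{1} = v_{4} + v_{6} + v_{9} ; sig = [2:1,1,1]
  P={2,4}:  v_{2} + v_{4} = v_{0} + v_{6} + v_{9} ; sig = [2:1,1,1]
  P={2,5}:  v_{2} + v_{5} = v_{3} + v_{6} + v_{9} + v_{10} ; sig = [2:1,1,1,1]
  P={2,7}:  v_{2} + v_{7} = v_{0} + 2·v_{3} + v_{9} + v_{10} ; sig = [2:1,1,1,2]
  P={2,8}:  v_{2} + v_{8} = 2·v_{0} + 2·v_{3} + v_{10} ; sig = [2:1,2,2]
  P={2,11}:  v_{2} + v_{11} = 2·v_{6} + 2·v_{9} + v_{10} ; sig = [2:1,2,2]
  P={1,2}:  v_{1} + v_{2} = 2·v_{6} + 2·v_{9} ; sig = [2:2,2]
  P={3,4,10}:  v_{3} + v_{4} + v_{10} = 0 ; sig = [3:]
  P={0,7,11}:  v_{0} + v_{7} + v_{11} = v_{9} ; sig = [3:1]
  P={3,4,11}:  v_{3} + v_{4} + v_{11} = v_{1} ; sig = [3:1]
  P={0,3,11}:  v_{0} + v_{3} + v_{11} = v_{6} + v_{9} ; sig = [3:1,1]
  P={4,6,9,10}:  v_{4} + v_{6} + v_{9} + v_{10} = v_{0} + v_{11} ; sig = [4:1,1]
  P={0,3,6,9,10}:  v_{0} + v_{3} + v_{6} + v_{9} + v_{10} = v_{2} ; sig = [5:1]

Sorted signature multiset PRS(X):
    |P|=2: 14 collections, coeffs (), (), (1), (1), (1,1), (1,1), (1,1), (1,1,1), (1,1,1), (1,1,1,1), (1,1,1,2), (1,2,2), (1,2,2), (2,2)
    |P|=3: 4 collections, coeffs (), (1), (1), (1,1)
    |P|=4: 1 collection, coeffs (1,1)
    |P|=5: 1 collection, coeffs (1)
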